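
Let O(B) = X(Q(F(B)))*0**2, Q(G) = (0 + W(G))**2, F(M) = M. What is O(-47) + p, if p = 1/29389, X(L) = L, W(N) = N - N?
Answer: 1/29389 ≈ 3.4026e-5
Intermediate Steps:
W(N) = 0
Q(G) = 0 (Q(G) = (0 + 0)**2 = 0**2 = 0)
O(B) = 0 (O(B) = 0*0**2 = 0*0 = 0)
p = 1/29389 ≈ 3.4026e-5
O(-47) + p = 0 + 1/29389 = 1/29389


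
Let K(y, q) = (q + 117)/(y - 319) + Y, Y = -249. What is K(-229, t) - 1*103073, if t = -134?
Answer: -56620439/548 ≈ -1.0332e+5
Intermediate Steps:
K(y, q) = -249 + (117 + q)/(-319 + y) (K(y, q) = (q + 117)/(y - 319) - 249 = (117 + q)/(-319 + y) - 249 = -249 + (117 + q)/(-319 + y))
K(-229, t) - 1*103073 = (79548 - 134 - 249*(-229))/(-319 - 229) - 1*103073 = (79548 - 134 + 57021)/(-548) - 103073 = -1/548*136435 - 103073 = -136435/548 - 103073 = -56620439/548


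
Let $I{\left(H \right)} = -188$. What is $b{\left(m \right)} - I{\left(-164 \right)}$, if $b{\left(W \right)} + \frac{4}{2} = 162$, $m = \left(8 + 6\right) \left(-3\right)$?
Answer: $348$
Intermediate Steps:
$m = -42$ ($m = 14 \left(-3\right) = -42$)
$b{\left(W \right)} = 160$ ($b{\left(W \right)} = -2 + 162 = 160$)
$b{\left(m \right)} - I{\left(-164 \right)} = 160 - -188 = 160 + 188 = 348$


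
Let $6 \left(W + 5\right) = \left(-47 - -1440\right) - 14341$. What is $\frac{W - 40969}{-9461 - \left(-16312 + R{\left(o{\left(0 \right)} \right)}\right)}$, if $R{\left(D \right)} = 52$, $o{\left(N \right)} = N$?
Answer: $- \frac{43132}{6799} \approx -6.3439$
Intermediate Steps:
$W = -2163$ ($W = -5 + \frac{\left(-47 - -1440\right) - 14341}{6} = -5 + \frac{\left(-47 + 1440\right) - 14341}{6} = -5 + \frac{1393 - 14341}{6} = -5 + \frac{1}{6} \left(-12948\right) = -5 - 2158 = -2163$)
$\frac{W - 40969}{-9461 - \left(-16312 + R{\left(o{\left(0 \right)} \right)}\right)} = \frac{-2163 - 40969}{-9461 + \left(16312 - 52\right)} = - \frac{43132}{-9461 + \left(16312 - 52\right)} = - \frac{43132}{-9461 + 16260} = - \frac{43132}{6799}$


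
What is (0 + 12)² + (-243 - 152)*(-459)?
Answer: 181449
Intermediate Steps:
(0 + 12)² + (-243 - 152)*(-459) = 12² - 395*(-459) = 144 + 181305 = 181449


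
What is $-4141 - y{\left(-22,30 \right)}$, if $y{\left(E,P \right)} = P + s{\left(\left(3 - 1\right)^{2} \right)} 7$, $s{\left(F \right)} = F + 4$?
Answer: $-4227$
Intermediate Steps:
$s{\left(F \right)} = 4 + F$
$y{\left(E,P \right)} = 56 + P$ ($y{\left(E,P \right)} = P + \left(4 + \left(3 - 1\right)^{2}\right) 7 = P + \left(4 + 2^{2}\right) 7 = P + \left(4 + 4\right) 7 = P + 8 \cdot 7 = P + 56 = 56 + P$)
$-4141 - y{\left(-22,30 \right)} = -4141 - \left(56 + 30\right) = -4141 - 86 = -4227$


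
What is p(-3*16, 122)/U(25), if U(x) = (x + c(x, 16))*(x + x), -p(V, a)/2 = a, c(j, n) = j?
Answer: -61/625 ≈ -0.097600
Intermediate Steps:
p(V, a) = -2*a
U(x) = 4*x² (U(x) = (x + x)*(x + x) = (2*x)*(2*x) = 4*x²)
p(-3*16, 122)/U(25) = (-2*122)/((4*25²)) = -244/(4*625) = -244/2500 = -244*1/2500 = -61/625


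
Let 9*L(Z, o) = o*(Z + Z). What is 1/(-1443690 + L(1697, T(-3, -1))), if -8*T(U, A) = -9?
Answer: -4/5773063 ≈ -6.9287e-7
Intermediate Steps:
T(U, A) = 9/8 (T(U, A) = -⅛*(-9) = 9/8)
L(Z, o) = 2*Z*o/9 (L(Z, o) = (o*(Z + Z))/9 = (o*(2*Z))/9 = (2*Z*o)/9 = 2*Z*o/9)
1/(-1443690 + L(1697, T(-3, -1))) = 1/(-1443690 + (2/9)*1697*(9/8)) = 1/(-1443690 + 1697/4) = 1/(-5773063/4) = -4/5773063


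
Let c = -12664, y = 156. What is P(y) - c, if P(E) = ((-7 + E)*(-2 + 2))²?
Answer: 12664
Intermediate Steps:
P(E) = 0 (P(E) = ((-7 + E)*0)² = 0² = 0)
P(y) - c = 0 - 1*(-12664) = 0 + 12664 = 12664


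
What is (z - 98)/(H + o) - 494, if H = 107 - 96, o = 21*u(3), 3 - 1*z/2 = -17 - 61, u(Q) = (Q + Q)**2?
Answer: -378834/767 ≈ -493.92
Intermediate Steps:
u(Q) = 4*Q**2 (u(Q) = (2*Q)**2 = 4*Q**2)
z = 162 (z = 6 - 2*(-17 - 61) = 6 - 2*(-78) = 6 + 156 = 162)
o = 756 (o = 21*(4*3**2) = 21*(4*9) = 21*36 = 756)
H = 11
(z - 98)/(H + o) - 494 = (162 - 98)/(11 + 756) - 494 = 64/767 - 494 = -378834/767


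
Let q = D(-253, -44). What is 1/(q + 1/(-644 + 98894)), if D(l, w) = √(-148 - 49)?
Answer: 98250/1901653312501 - 9653062500*I*√197/1901653312501 ≈ 5.1666e-8 - 0.071247*I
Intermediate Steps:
D(l, w) = I*√197 (D(l, w) = √(-197) = I*√197)
q = I*√197 ≈ 14.036*I
1/(q + 1/(-644 + 98894)) = 1/(I*√197 + 1/(-644 + 98894)) = 1/(I*√197 + 1/98250) = 1/(1/98250 + I*√197)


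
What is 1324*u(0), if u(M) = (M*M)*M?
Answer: 0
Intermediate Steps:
u(M) = M³ (u(M) = M²*M = M³)
1324*u(0) = 1324*0³ = 1324*0 = 0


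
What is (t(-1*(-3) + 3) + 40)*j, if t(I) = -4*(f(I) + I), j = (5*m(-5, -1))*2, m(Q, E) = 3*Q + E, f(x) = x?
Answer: 1280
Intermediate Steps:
m(Q, E) = E + 3*Q
j = -160 (j = (5*(-1 + 3*(-5)))*2 = (5*(-1 - 15))*2 = (5*(-16))*2 = -80*2 = -160)
t(I) = -8*I (t(I) = -4*(I + I) = -8*I)
(t(-1*(-3) + 3) + 40)*j = (-8*(-1*(-3) + 3) + 40)*(-160) = (-8*(3 + 3) + 40)*(-160) = (-8*6 + 40)*(-160) = (-48 + 40)*(-160) = -8*(-160) = 1280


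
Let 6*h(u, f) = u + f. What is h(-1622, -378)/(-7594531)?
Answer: 1000/22783593 ≈ 4.3891e-5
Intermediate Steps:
h(u, f) = f/6 + u/6 (h(u, f) = (u + f)/6 = (f + u)/6 = f/6 + u/6)
h(-1622, -378)/(-7594531) = ((1/6)*(-378) + (1/6)*(-1622))/(-7594531) = (-63 - 811/3)*(-1/7594531) = -1000/3*(-1/7594531) = 1000/22783593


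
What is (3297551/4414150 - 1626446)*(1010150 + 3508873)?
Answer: -32443753128610338027/4414150 ≈ -7.3499e+12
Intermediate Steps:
(3297551/4414150 - 1626446)*(1010150 + 3508873) = (3297551*(1/4414150) - 1626446)*4519023 = (3297551/4414150 - 1626446)*4519023 = -7179373313349/4414150*4519023 = -32443753128610338027/4414150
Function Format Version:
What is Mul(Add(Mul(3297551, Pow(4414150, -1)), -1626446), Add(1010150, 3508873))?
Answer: Rational(-32443753128610338027, 4414150) ≈ -7.3499e+12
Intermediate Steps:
Mul(Add(Mul(3297551, Pow(4414150, -1)), -1626446), Add(1010150, 3508873)) = Mul(Add(Mul(3297551, Rational(1, 4414150)), -1626446), 4519023) = Mul(Add(Rational(3297551, 4414150), -1626446), 4519023) = Mul(Rational(-7179373313349, 4414150), 4519023) = Rational(-32443753128610338027, 4414150)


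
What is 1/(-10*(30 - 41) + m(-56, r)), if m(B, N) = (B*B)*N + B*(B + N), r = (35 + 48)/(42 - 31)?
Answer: 1/26486 ≈ 3.7756e-5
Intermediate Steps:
r = 83/11 ≈ 7.5455
m(B, N) = B*(B + N) + N*B**2 (m(B, N) = B**2*N + B*(B + N) = N*B**2 + B*(B + N) = B*(B + N) + N*B**2)
1/(-10*(30 - 41) + m(-56, r)) = 1/(-10*(30 - 41) - 56*(-56 + 83/11 - 56*83/11)) = 1/(-10*(-11) - 56*(-56 + 83/11 - 4648/11)) = 1/(110 - 56*(-471)) = 1/(110 + 26376) = 1/26486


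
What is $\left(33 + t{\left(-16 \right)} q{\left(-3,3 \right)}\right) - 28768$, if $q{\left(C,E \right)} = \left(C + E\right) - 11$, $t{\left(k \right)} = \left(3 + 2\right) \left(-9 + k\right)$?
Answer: $-27360$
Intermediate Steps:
$t{\left(k \right)} = -45 + 5 k$ ($t{\left(k \right)} = 5 \left(-9 + k\right) = -45 + 5 k$)
$q{\left(C,E \right)} = -11 + C + E$
$\left(33 + t{\left(-16 \right)} q{\left(-3,3 \right)}\right) - 28768 = \left(33 + \left(-45 + 5 \left(-16\right)\right) \left(-11 - 3 + 3\right)\right) - 28768 = \left(33 + \left(-45 - 80\right) \left(-11\right)\right) - 28768 = \left(33 - -1375\right) - 28768 = \left(33 + 1375\right) - 28768 = 1408 - 28768 = -27360$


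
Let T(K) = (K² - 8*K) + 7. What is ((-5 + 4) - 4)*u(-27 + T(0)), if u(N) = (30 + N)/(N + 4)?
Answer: 25/8 ≈ 3.1250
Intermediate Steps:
T(K) = 7 + K² - 8*K
u(N) = (30 + N)/(4 + N)
((-5 + 4) - 4)*u(-27 + T(0)) = ((-5 + 4) - 4)*((30 + (-27 + (7 + 0² - 8*0)))/(4 + (-27 + (7 + 0² - 8*0)))) = (-1 - 4)*((30 + (-27 + (7 + 0 + 0)))/(4 + (-27 + (7 + 0 + 0)))) = -5*(30 + (-27 + 7))/(4 + (-27 + 7)) = -5*(30 - 20)/(4 - 20) = -5*10/(-16) = -(-5)*10/16 = -5*(-5/8) = 25/8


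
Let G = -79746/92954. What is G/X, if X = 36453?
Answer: -13291/564742027 ≈ -2.3535e-5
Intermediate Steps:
G = -39873/46477 (G = -79746*1/92954 = -39873/46477 ≈ -0.85791)
G/X = -39873/46477/36453 = -39873/46477*1/36453 = -13291/564742027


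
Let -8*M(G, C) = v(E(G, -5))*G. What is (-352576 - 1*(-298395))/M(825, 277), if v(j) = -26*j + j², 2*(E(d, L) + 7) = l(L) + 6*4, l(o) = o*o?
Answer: -1733792/490875 ≈ -3.5320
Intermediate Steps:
l(o) = o²
E(d, L) = 5 + L²/2 (E(d, L) = -7 + (L² + 6*4)/2 = -7 + (L² + 24)/2 = -7 + (24 + L²)/2 = -7 + (12 + L²/2) = 5 + L²/2)
v(j) = j² - 26*j
M(G, C) = 595*G/32 (M(G, C) = -(5 + (½)*(-5)²)*(-26 + (5 + (½)*(-5)²))*G/8 = -(5 + (½)*25)*(-26 + (5 + (½)*25))*G/8 = -(5 + 25/2)*(-26 + (5 + 25/2))*G/8 = -35*(-26 + 35/2)/2*G/8 = -(35/2)*(-17/2)*G/8 = -(-595)*G/32 = 595*G/32)
(-352576 - 1*(-298395))/M(825, 277) = (-352576 - 1*(-298395))/(((595/32)*825)) = (-352576 + 298395)/(490875/32) = -54181*32/490875 = -1733792/490875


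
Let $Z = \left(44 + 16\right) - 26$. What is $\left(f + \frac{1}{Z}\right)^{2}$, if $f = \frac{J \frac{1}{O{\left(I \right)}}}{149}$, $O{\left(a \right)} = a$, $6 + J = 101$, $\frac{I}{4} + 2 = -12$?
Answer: $\frac{6538249}{20120855104} \approx 0.00032495$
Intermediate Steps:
$I = -56$ ($I = -8 + 4 \left(-12\right) = -8 - 48 = -56$)
$J = 95$ ($J = -6 + 101 = 95$)
$Z = 34$ ($Z = 60 - 26 = 34$)
$f = - \frac{95}{8344}$ ($f = \frac{95 \frac{1}{-56}}{149} = 95 \left(- \frac{1}{56}\right) \frac{1}{149} = \left(- \frac{95}{56}\right) \frac{1}{149} = - \frac{95}{8344} \approx -0.011385$)
$\left(f + \frac{1}{Z}\right)^{2} = \left(- \frac{95}{8344} + \frac{1}{34}\right)^{2} = \left(\frac{2557}{141848}\right)^{2} = \frac{6538249}{20120855104}$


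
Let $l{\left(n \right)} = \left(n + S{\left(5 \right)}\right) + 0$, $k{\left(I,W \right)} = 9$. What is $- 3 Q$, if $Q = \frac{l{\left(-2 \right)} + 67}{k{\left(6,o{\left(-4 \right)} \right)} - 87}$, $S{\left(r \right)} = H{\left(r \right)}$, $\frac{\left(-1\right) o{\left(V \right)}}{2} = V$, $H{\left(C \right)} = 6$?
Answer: $\frac{71}{26} \approx 2.7308$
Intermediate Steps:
$o{\left(V \right)} = - 2 V$
$S{\left(r \right)} = 6$
$l{\left(n \right)} = 6 + n$ ($l{\left(n \right)} = \left(n + 6\right) + 0 = \left(6 + n\right) + 0 = 6 + n$)
$Q = - \frac{71}{78}$ ($Q = \frac{\left(6 - 2\right) + 67}{9 - 87} = \frac{4 + 67}{-78} = 71 \left(- \frac{1}{78}\right) = - \frac{71}{78} \approx -0.91026$)
$- 3 Q = \left(-3\right) \left(- \frac{71}{78}\right) = \frac{71}{26}$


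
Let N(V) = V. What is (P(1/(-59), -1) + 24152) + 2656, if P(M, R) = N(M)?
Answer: 1581671/59 ≈ 26808.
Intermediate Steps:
P(M, R) = M
(P(1/(-59), -1) + 24152) + 2656 = (1/(-59) + 24152) + 2656 = (-1/59 + 24152) + 2656 = 1424967/59 + 2656 = 1581671/59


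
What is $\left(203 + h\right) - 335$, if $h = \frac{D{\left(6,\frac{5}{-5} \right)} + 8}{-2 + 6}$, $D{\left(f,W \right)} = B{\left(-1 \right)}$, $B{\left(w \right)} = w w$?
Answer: $- \frac{519}{4} \approx -129.75$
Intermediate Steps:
$B{\left(w \right)} = w^{2}$
$D{\left(f,W \right)} = 1$ ($D{\left(f,W \right)} = \left(-1\right)^{2} = 1$)
$h = \frac{9}{4}$ ($h = \frac{1 + 8}{-2 + 6} = \frac{9}{4} \approx 2.25$)
$\left(203 + h\right) - 335 = \left(203 + \frac{9}{4}\right) - 335 = \frac{821}{4} - 335 = - \frac{519}{4}$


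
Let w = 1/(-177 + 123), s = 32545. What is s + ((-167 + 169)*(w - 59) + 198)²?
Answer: 28386586/729 ≈ 38939.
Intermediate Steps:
w = -1/54 (w = 1/(-54) = -1/54 ≈ -0.018519)
s + ((-167 + 169)*(w - 59) + 198)² = 32545 + ((-167 + 169)*(-1/54 - 59) + 198)² = 32545 + (2*(-3187/54) + 198)² = 32545 + (-3187/27 + 198)² = 32545 + (2159/27)² = 32545 + 4661281/729 = 28386586/729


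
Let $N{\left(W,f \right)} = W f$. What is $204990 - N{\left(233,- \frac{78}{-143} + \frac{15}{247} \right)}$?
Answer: $\frac{556574079}{2717} \approx 2.0485 \cdot 10^{5}$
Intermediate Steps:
$204990 - N{\left(233,- \frac{78}{-143} + \frac{15}{247} \right)} = 204990 - 233 \left(- \frac{78}{-143} + \frac{15}{247}\right) = 204990 - 233 \left(\left(-78\right) \left(- \frac{1}{143}\right) + 15 \cdot \frac{1}{247}\right) = 204990 - 233 \left(\frac{6}{11} + \frac{15}{247}\right) = 204990 - 233 \cdot \frac{1647}{2717} = 204990 - \frac{383751}{2717} = \frac{556574079}{2717}$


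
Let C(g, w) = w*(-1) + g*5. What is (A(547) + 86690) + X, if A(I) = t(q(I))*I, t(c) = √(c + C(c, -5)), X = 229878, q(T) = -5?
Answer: 316568 + 2735*I ≈ 3.1657e+5 + 2735.0*I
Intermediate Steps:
C(g, w) = -w + 5*g
t(c) = √(5 + 6*c) (t(c) = √(c + (-1*(-5) + 5*c)) = √(c + (5 + 5*c)) = √(5 + 6*c))
A(I) = 5*I*I (A(I) = √(5 + 6*(-5))*I = √(5 - 30)*I = √(-25)*I = (5*I)*I = 5*I*I)
(A(547) + 86690) + X = (5*I*547 + 86690) + 229878 = (2735*I + 86690) + 229878 = (86690 + 2735*I) + 229878 = 316568 + 2735*I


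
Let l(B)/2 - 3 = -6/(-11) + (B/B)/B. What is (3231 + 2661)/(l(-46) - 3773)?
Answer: -745338/476393 ≈ -1.5645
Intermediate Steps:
l(B) = 78/11 + 2/B (l(B) = 6 + 2*(-6/(-11) + (B/B)/B) = 6 + 2*(-6*(-1/11) + 1/B) = 6 + 2*(6/11 + 1/B) = 6 + (12/11 + 2/B) = 78/11 + 2/B)
(3231 + 2661)/(l(-46) - 3773) = (3231 + 2661)/((78/11 + 2/(-46)) - 3773) = 5892/((78/11 + 2*(-1/46)) - 3773) = 5892/((78/11 - 1/23) - 3773) = 5892/(1783/253 - 3773) = 5892/(-952786/253) = 5892*(-253/952786) = -745338/476393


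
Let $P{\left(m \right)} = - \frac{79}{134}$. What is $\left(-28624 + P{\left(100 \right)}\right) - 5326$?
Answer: $- \frac{4549379}{134} \approx -33951.0$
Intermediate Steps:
$P{\left(m \right)} = - \frac{79}{134}$ ($P{\left(m \right)} = \left(-79\right) \frac{1}{134} = - \frac{79}{134}$)
$\left(-28624 + P{\left(100 \right)}\right) - 5326 = \left(-28624 - \frac{79}{134}\right) - 5326 = - \frac{3835695}{134} - 5326 = - \frac{4549379}{134}$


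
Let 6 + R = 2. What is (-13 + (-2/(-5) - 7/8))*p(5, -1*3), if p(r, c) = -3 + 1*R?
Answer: 3773/40 ≈ 94.325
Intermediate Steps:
R = -4 (R = -6 + 2 = -4)
p(r, c) = -7 (p(r, c) = -3 + 1*(-4) = -3 - 4 = -7)
(-13 + (-2/(-5) - 7/8))*p(5, -1*3) = (-13 + (-2/(-5) - 7/8))*(-7) = (-13 + (-2*(-1/5) - 7*1/8))*(-7) = (-13 + (2/5 - 7/8))*(-7) = (-13 - 19/40)*(-7) = -539/40*(-7) = 3773/40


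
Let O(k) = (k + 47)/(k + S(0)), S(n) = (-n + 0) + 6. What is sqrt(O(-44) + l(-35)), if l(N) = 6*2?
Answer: sqrt(17214)/38 ≈ 3.4527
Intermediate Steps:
l(N) = 12
S(n) = 6 - n (S(n) = -n + 6 = 6 - n)
O(k) = (47 + k)/(6 + k) (O(k) = (k + 47)/(k + (6 - 1*0)) = (47 + k)/(k + (6 + 0)) = (47 + k)/(k + 6) = (47 + k)/(6 + k))
sqrt(O(-44) + l(-35)) = sqrt((47 - 44)/(6 - 44) + 12) = sqrt(3/(-38) + 12) = sqrt(-1/38*3 + 12) = sqrt(-3/38 + 12) = sqrt(453/38) = sqrt(17214)/38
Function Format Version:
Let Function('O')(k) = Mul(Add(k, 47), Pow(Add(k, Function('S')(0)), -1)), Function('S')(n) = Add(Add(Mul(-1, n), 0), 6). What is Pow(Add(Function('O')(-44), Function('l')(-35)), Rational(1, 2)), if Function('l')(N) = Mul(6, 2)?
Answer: Mul(Rational(1, 38), Pow(17214, Rational(1, 2))) ≈ 3.4527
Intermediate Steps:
Function('l')(N) = 12
Function('S')(n) = Add(6, Mul(-1, n)) (Function('S')(n) = Add(Mul(-1, n), 6) = Add(6, Mul(-1, n)))
Function('O')(k) = Mul(Pow(Add(6, k), -1), Add(47, k)) (Function('O')(k) = Mul(Add(k, 47), Pow(Add(k, Add(6, Mul(-1, 0))), -1)) = Mul(Add(47, k), Pow(Add(k, Add(6, 0)), -1)) = Mul(Add(47, k), Pow(Add(k, 6), -1)) = Mul(Add(47, k), Pow(Add(6, k), -1)) = Mul(Pow(Add(6, k), -1), Add(47, k)))
Pow(Add(Function('O')(-44), Function('l')(-35)), Rational(1, 2)) = Pow(Add(Mul(Pow(Add(6, -44), -1), Add(47, -44)), 12), Rational(1, 2)) = Pow(Add(Mul(Pow(-38, -1), 3), 12), Rational(1, 2)) = Pow(Add(Mul(Rational(-1, 38), 3), 12), Rational(1, 2)) = Pow(Add(Rational(-3, 38), 12), Rational(1, 2)) = Pow(Rational(453, 38), Rational(1, 2)) = Mul(Rational(1, 38), Pow(17214, Rational(1, 2)))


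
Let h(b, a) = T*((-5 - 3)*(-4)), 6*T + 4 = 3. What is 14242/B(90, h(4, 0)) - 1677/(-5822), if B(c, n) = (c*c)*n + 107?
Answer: -10649963/250887446 ≈ -0.042449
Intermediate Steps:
T = -⅙ (T = -⅔ + (⅙)*3 = -⅔ + ½ = -⅙ ≈ -0.16667)
h(b, a) = -16/3 (h(b, a) = -(-5 - 3)*(-4)/6 = -(-4)*(-4)/3 = -⅙*32 = -16/3)
B(c, n) = 107 + n*c² (B(c, n) = c²*n + 107 = n*c² + 107 = 107 + n*c²)
14242/B(90, h(4, 0)) - 1677/(-5822) = 14242/(107 - 16/3*90²) - 1677/(-5822) = 14242/(107 - 16/3*8100) - 1677*(-1/5822) = 14242/(107 - 43200) + 1677/5822 = 14242/(-43093) + 1677/5822 = 14242*(-1/43093) + 1677/5822 = -14242/43093 + 1677/5822 = -10649963/250887446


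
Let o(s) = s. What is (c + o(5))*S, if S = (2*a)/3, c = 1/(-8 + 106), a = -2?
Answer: -982/147 ≈ -6.6803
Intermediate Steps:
c = 1/98 ≈ 0.010204
S = -4/3 (S = (2*(-2))/3 = -4*⅓ = -4/3 ≈ -1.3333)
(c + o(5))*S = (1/98 + 5)*(-4/3) = (491/98)*(-4/3) = -982/147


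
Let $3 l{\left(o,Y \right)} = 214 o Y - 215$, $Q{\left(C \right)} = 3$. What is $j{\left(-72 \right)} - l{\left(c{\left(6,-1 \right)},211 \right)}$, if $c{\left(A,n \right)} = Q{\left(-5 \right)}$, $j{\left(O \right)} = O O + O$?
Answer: $- \frac{119911}{3} \approx -39970.0$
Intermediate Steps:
$j{\left(O \right)} = O + O^{2}$ ($j{\left(O \right)} = O^{2} + O = O + O^{2}$)
$c{\left(A,n \right)} = 3$
$l{\left(o,Y \right)} = - \frac{215}{3} + \frac{214 Y o}{3}$ ($l{\left(o,Y \right)} = \frac{214 o Y - 215}{3} = \frac{214 Y o - 215}{3} = \frac{-215 + 214 Y o}{3} = - \frac{215}{3} + \frac{214 Y o}{3}$)
$j{\left(-72 \right)} - l{\left(c{\left(6,-1 \right)},211 \right)} = - 72 \left(1 - 72\right) - \left(- \frac{215}{3} + \frac{214}{3} \cdot 211 \cdot 3\right) = \left(-72\right) \left(-71\right) - \left(- \frac{215}{3} + 45154\right) = 5112 - \frac{135247}{3} = - \frac{119911}{3}$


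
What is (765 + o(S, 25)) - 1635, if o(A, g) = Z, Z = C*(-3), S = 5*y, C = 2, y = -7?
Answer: -876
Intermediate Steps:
S = -35 (S = 5*(-7) = -35)
Z = -6 (Z = 2*(-3) = -6)
o(A, g) = -6
(765 + o(S, 25)) - 1635 = (765 - 6) - 1635 = 759 - 1635 = -876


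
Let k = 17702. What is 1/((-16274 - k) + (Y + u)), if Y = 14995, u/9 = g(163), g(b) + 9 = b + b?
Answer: -1/16128 ≈ -6.2004e-5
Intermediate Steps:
g(b) = -9 + 2*b (g(b) = -9 + (b + b) = -9 + 2*b)
u = 2853 (u = 9*(-9 + 2*163) = 9*(-9 + 326) = 9*317 = 2853)
1/((-16274 - k) + (Y + u)) = 1/((-16274 - 1*17702) + (14995 + 2853)) = 1/((-16274 - 17702) + 17848) = 1/(-33976 + 17848) = 1/(-16128) = -1/16128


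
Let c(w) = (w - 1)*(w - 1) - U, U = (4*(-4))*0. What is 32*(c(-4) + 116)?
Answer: 4512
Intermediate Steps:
U = 0 (U = -16*0 = 0)
c(w) = (-1 + w)**2 (c(w) = (w - 1)*(w - 1) - 1*0 = (-1 + w)*(-1 + w) + 0 = (-1 + w)**2 + 0 = (-1 + w)**2)
32*(c(-4) + 116) = 32*((-1 - 4)**2 + 116) = 32*((-5)**2 + 116) = 32*(25 + 116) = 32*141 = 4512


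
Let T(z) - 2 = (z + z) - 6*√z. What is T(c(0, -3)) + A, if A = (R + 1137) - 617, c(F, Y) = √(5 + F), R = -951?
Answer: -429 - 6*5^(¼) + 2*√5 ≈ -433.50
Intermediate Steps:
A = -431 (A = (-951 + 1137) - 617 = 186 - 617 = -431)
T(z) = 2 - 6*√z + 2*z (T(z) = 2 + ((z + z) - 6*√z) = 2 + (2*z - 6*√z) = 2 + (-6*√z + 2*z) = 2 - 6*√z + 2*z)
T(c(0, -3)) + A = (2 - 6*(5 + 0)^(¼) + 2*√(5 + 0)) - 431 = (2 - 6*5^(¼) + 2*√5) - 431 = -429 - 6*5^(¼) + 2*√5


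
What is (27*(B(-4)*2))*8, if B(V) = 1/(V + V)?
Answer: -54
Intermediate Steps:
B(V) = 1/(2*V)
(27*(B(-4)*2))*8 = (27*(((1/2)/(-4))*2))*8 = (27*(((1/2)*(-1/4))*2))*8 = (27*(-1/8*2))*8 = (27*(-1/4))*8 = -27/4*8 = -54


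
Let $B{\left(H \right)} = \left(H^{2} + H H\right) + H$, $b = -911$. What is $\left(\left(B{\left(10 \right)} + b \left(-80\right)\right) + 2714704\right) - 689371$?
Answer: $2098423$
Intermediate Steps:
$B{\left(H \right)} = H + 2 H^{2}$ ($B{\left(H \right)} = \left(H^{2} + H^{2}\right) + H = 2 H^{2} + H = H + 2 H^{2}$)
$\left(\left(B{\left(10 \right)} + b \left(-80\right)\right) + 2714704\right) - 689371 = \left(\left(10 \left(1 + 2 \cdot 10\right) - -72880\right) + 2714704\right) - 689371 = \left(\left(10 \left(1 + 20\right) + 72880\right) + 2714704\right) - 689371 = \left(\left(10 \cdot 21 + 72880\right) + 2714704\right) - 689371 = \left(\left(210 + 72880\right) + 2714704\right) - 689371 = \left(73090 + 2714704\right) - 689371 = 2787794 - 689371 = 2098423$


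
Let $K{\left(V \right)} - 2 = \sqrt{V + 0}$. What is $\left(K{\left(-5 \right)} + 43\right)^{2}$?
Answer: $\left(45 + i \sqrt{5}\right)^{2} \approx 2020.0 + 201.25 i$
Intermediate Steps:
$K{\left(V \right)} = 2 + \sqrt{V}$ ($K{\left(V \right)} = 2 + \sqrt{V + 0} = 2 + \sqrt{V}$)
$\left(K{\left(-5 \right)} + 43\right)^{2} = \left(\left(2 + \sqrt{-5}\right) + 43\right)^{2} = \left(\left(2 + i \sqrt{5}\right) + 43\right)^{2} = \left(45 + i \sqrt{5}\right)^{2}$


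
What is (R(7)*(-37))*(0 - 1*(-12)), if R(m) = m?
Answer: -3108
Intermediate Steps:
(R(7)*(-37))*(0 - 1*(-12)) = (7*(-37))*(0 - 1*(-12)) = -259*(0 + 12) = -259*12 = -3108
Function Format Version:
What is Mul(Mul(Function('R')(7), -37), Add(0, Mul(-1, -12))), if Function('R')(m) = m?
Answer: -3108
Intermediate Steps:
Mul(Mul(Function('R')(7), -37), Add(0, Mul(-1, -12))) = Mul(Mul(7, -37), Add(0, Mul(-1, -12))) = Mul(-259, Add(0, 12)) = Mul(-259, 12) = -3108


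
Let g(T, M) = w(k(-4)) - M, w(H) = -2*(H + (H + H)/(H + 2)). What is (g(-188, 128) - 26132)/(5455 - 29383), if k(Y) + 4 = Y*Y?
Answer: 46003/41874 ≈ 1.0986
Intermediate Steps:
k(Y) = -4 + Y**2 (k(Y) = -4 + Y*Y = -4 + Y**2)
w(H) = -2*H - 4*H/(2 + H) (w(H) = -2*(H + (2*H)/(2 + H)) = -2*(H + 2*H/(2 + H)) = -2*H - 4*H/(2 + H))
g(T, M) = -192/7 - M (g(T, M) = -2*(-4 + (-4)**2)*(4 + (-4 + (-4)**2))/(2 + (-4 + (-4)**2)) - M = -2*(-4 + 16)*(4 + (-4 + 16))/(2 + (-4 + 16)) - M = -2*12*(4 + 12)/(2 + 12) - M = -2*12*16/14 - M = -2*12*1/14*16 - M = -192/7 - M)
(g(-188, 128) - 26132)/(5455 - 29383) = ((-192/7 - 1*128) - 26132)/(5455 - 29383) = ((-192/7 - 128) - 26132)/(-23928) = (-1088/7 - 26132)*(-1/23928) = -184012/7*(-1/23928) = 46003/41874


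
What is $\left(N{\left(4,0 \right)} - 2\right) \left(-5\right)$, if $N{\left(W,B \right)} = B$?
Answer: $10$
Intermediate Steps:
$\left(N{\left(4,0 \right)} - 2\right) \left(-5\right) = \left(0 - 2\right) \left(-5\right) = \left(-2\right) \left(-5\right) = 10$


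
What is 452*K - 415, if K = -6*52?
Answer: -141439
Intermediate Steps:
K = -312
452*K - 415 = 452*(-312) - 415 = -141024 - 415 = -141439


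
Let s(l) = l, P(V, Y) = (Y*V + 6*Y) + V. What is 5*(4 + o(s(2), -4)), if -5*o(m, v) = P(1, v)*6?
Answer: 182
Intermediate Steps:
P(V, Y) = V + 6*Y + V*Y (P(V, Y) = (V*Y + 6*Y) + V = (6*Y + V*Y) + V = V + 6*Y + V*Y)
o(m, v) = -6/5 - 42*v/5 (o(m, v) = -(1 + 6*v + 1*v)*6/5 = -(1 + 6*v + v)*6/5 = -(1 + 7*v)*6/5 = -(6 + 42*v)/5 = -6/5 - 42*v/5)
5*(4 + o(s(2), -4)) = 5*(4 + (-6/5 - 42/5*(-4))) = 5*(4 + (-6/5 + 168/5)) = 5*(4 + 162/5) = 5*(182/5) = 182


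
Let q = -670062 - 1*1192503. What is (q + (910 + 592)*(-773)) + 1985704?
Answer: -1037907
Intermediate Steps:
q = -1862565 (q = -670062 - 1192503 = -1862565)
(q + (910 + 592)*(-773)) + 1985704 = (-1862565 + (910 + 592)*(-773)) + 1985704 = (-1862565 + 1502*(-773)) + 1985704 = (-1862565 - 1161046) + 1985704 = -3023611 + 1985704 = -1037907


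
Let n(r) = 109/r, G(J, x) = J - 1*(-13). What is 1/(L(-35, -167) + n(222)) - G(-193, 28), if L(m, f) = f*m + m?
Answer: 232187442/1289929 ≈ 180.00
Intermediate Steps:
G(J, x) = 13 + J (G(J, x) = J + 13 = 13 + J)
L(m, f) = m + f*m
1/(L(-35, -167) + n(222)) - G(-193, 28) = 1/(-35*(1 - 167) + 109/222) - (13 - 193) = 1/(-35*(-166) + 109*(1/222)) - 1*(-180) = 1/(5810 + 109/222) + 180 = 1/(1289929/222) + 180 = 222/1289929 + 180 = 232187442/1289929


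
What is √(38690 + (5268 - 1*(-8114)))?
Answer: 2*√13018 ≈ 228.19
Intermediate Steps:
√(38690 + (5268 - 1*(-8114))) = √(38690 + (5268 + 8114)) = √(38690 + 13382) = √52072 = 2*√13018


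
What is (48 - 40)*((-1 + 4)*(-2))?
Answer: -48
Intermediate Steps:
(48 - 40)*((-1 + 4)*(-2)) = 8*(3*(-2)) = 8*(-6) = -48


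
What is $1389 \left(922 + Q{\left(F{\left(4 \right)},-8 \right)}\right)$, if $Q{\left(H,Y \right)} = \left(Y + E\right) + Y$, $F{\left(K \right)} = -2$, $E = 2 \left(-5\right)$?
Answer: $1244544$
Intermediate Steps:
$E = -10$
$Q{\left(H,Y \right)} = -10 + 2 Y$ ($Q{\left(H,Y \right)} = \left(Y - 10\right) + Y = \left(-10 + Y\right) + Y = -10 + 2 Y$)
$1389 \left(922 + Q{\left(F{\left(4 \right)},-8 \right)}\right) = 1389 \left(922 + \left(-10 + 2 \left(-8\right)\right)\right) = 1389 \left(922 - 26\right) = 1389 \cdot 896 = 1244544$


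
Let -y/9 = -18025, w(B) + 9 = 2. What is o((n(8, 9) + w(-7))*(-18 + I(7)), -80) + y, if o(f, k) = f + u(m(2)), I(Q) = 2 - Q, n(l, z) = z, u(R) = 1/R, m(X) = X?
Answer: 324359/2 ≈ 1.6218e+5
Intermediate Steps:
w(B) = -7 (w(B) = -9 + 2 = -7)
o(f, k) = 1/2 + f (o(f, k) = f + 1/2 = 1/2 + f)
y = 162225 (y = -9*(-18025) = 162225)
o((n(8, 9) + w(-7))*(-18 + I(7)), -80) + y = (1/2 + (9 - 7)*(-18 + (2 - 1*7))) + 162225 = (1/2 + 2*(-18 + (2 - 7))) + 162225 = (1/2 + 2*(-18 - 5)) + 162225 = (1/2 + 2*(-23)) + 162225 = (1/2 - 46) + 162225 = -91/2 + 162225 = 324359/2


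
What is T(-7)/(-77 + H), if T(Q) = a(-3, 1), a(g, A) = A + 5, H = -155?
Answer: -3/116 ≈ -0.025862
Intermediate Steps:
a(g, A) = 5 + A
T(Q) = 6 (T(Q) = 5 + 1 = 6)
T(-7)/(-77 + H) = 6/(-77 - 155) = 6/(-232) = -1/232*6 = -3/116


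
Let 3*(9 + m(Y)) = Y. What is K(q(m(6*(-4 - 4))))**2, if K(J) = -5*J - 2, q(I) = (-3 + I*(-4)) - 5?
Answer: 213444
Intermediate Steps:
m(Y) = -9 + Y/3
q(I) = -8 - 4*I (q(I) = (-3 - 4*I) - 5 = -8 - 4*I)
K(J) = -2 - 5*J
K(q(m(6*(-4 - 4))))**2 = (-2 - 5*(-8 - 4*(-9 + (6*(-4 - 4))/3)))**2 = (-2 - 5*(-8 - 4*(-9 + (6*(-8))/3)))**2 = (-2 - 5*(-8 - 4*(-9 + (1/3)*(-48))))**2 = (-2 - 5*(-8 - 4*(-9 - 16)))**2 = (-2 - 5*(-8 - 4*(-25)))**2 = (-2 - 5*(-8 + 100))**2 = (-2 - 5*92)**2 = (-2 - 460)**2 = (-462)**2 = 213444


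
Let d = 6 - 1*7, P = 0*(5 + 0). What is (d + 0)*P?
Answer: 0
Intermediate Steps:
P = 0 (P = 0*5 = 0)
d = -1 (d = 6 - 7 = -1)
(d + 0)*P = (-1 + 0)*0 = -1*0 = 0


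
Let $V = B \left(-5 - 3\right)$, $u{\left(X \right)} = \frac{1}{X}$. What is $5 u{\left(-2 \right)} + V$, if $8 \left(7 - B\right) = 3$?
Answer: $- \frac{111}{2} \approx -55.5$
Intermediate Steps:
$B = \frac{53}{8}$ ($B = 7 - \frac{3}{8} = \frac{53}{8} \approx 6.625$)
$V = -53$ ($V = \frac{53 \left(-5 - 3\right)}{8} = \frac{53}{8} \left(-8\right) = -53$)
$5 u{\left(-2 \right)} + V = \frac{5}{-2} - 53 = 5 \left(- \frac{1}{2}\right) - 53 = - \frac{5}{2} - 53 = - \frac{111}{2}$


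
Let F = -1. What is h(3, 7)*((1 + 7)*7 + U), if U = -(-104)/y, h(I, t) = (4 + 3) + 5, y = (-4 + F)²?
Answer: 18048/25 ≈ 721.92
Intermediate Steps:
y = 25 (y = (-4 - 1)² = (-5)² = 25)
h(I, t) = 12 (h(I, t) = 7 + 5 = 12)
U = 104/25 (U = -(-104)/25 = -13*(-8/25) = 104/25 ≈ 4.1600)
h(3, 7)*((1 + 7)*7 + U) = 12*((1 + 7)*7 + 104/25) = 12*(8*7 + 104/25) = 12*(56 + 104/25) = 12*(1504/25) = 18048/25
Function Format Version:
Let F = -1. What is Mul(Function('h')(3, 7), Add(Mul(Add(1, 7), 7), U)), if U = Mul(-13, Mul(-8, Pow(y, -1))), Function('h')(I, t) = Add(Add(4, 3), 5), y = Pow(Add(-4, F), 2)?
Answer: Rational(18048, 25) ≈ 721.92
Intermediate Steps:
y = 25 (y = Pow(Add(-4, -1), 2) = Pow(-5, 2) = 25)
Function('h')(I, t) = 12 (Function('h')(I, t) = Add(7, 5) = 12)
U = Rational(104, 25) (U = Mul(-13, Mul(-8, Pow(25, -1))) = Mul(-13, Mul(-8, Rational(1, 25))) = Mul(-13, Rational(-8, 25)) = Rational(104, 25) ≈ 4.1600)
Mul(Function('h')(3, 7), Add(Mul(Add(1, 7), 7), U)) = Mul(12, Add(Mul(Add(1, 7), 7), Rational(104, 25))) = Mul(12, Add(Mul(8, 7), Rational(104, 25))) = Mul(12, Add(56, Rational(104, 25))) = Mul(12, Rational(1504, 25)) = Rational(18048, 25)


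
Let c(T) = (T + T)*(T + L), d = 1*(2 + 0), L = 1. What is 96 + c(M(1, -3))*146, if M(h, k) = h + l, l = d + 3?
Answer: 12360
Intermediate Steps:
d = 2 (d = 1*2 = 2)
l = 5 (l = 2 + 3 = 5)
M(h, k) = 5 + h (M(h, k) = h + 5 = 5 + h)
c(T) = 2*T*(1 + T) (c(T) = (T + T)*(T + 1) = (2*T)*(1 + T) = 2*T*(1 + T))
96 + c(M(1, -3))*146 = 96 + (2*(5 + 1)*(1 + (5 + 1)))*146 = 96 + (2*6*(1 + 6))*146 = 96 + (2*6*7)*146 = 96 + 84*146 = 96 + 12264 = 12360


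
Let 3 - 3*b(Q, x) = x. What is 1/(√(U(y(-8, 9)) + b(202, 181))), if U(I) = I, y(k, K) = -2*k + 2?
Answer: -I*√93/62 ≈ -0.15554*I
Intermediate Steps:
y(k, K) = 2 - 2*k
b(Q, x) = 1 - x/3
1/(√(U(y(-8, 9)) + b(202, 181))) = 1/(√((2 - 2*(-8)) + (1 - ⅓*181))) = 1/(√((2 + 16) + (1 - 181/3))) = 1/(√(18 - 178/3)) = 1/(√(-124/3)) = 1/(2*I*√93/3) = -I*√93/62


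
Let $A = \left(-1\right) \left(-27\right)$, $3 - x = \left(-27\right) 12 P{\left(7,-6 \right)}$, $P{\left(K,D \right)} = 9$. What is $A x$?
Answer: $78813$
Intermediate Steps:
$x = 2919$ ($x = 3 - \left(-27\right) 12 \cdot 9 = 3 - \left(-324\right) 9 = 3 - -2916 = 3 + 2916 = 2919$)
$A = 27$
$A x = 27 \cdot 2919 = 78813$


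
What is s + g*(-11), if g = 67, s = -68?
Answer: -805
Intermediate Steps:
s + g*(-11) = -68 + 67*(-11) = -68 - 737 = -805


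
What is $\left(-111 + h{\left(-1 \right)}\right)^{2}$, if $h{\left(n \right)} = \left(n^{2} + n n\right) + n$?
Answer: $12100$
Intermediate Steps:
$h{\left(n \right)} = n + 2 n^{2}$ ($h{\left(n \right)} = \left(n^{2} + n^{2}\right) + n = 2 n^{2} + n = n + 2 n^{2}$)
$\left(-111 + h{\left(-1 \right)}\right)^{2} = \left(-111 - \left(1 + 2 \left(-1\right)\right)\right)^{2} = \left(-111 - \left(1 - 2\right)\right)^{2} = \left(-111 - -1\right)^{2} = \left(-111 + 1\right)^{2} = \left(-110\right)^{2} = 12100$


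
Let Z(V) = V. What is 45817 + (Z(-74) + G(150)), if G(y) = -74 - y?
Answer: 45519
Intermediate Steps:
45817 + (Z(-74) + G(150)) = 45817 + (-74 + (-74 - 1*150)) = 45817 + (-74 + (-74 - 150)) = 45817 + (-74 - 224) = 45817 - 298 = 45519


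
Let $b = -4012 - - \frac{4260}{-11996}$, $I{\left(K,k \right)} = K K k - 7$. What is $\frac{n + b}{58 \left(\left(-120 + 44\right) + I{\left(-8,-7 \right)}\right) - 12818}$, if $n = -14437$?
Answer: $\frac{3458101}{8175274} \approx 0.423$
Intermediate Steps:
$I{\left(K,k \right)} = -7 + k K^{2}$ ($I{\left(K,k \right)} = K^{2} k - 7 = k K^{2} - 7 = -7 + k K^{2}$)
$b = - \frac{12033053}{2999}$ ($b = -4012 - \left(-4260\right) \left(- \frac{1}{11996}\right) = -4012 - \frac{1065}{2999} = - \frac{12033053}{2999} \approx -4012.4$)
$\frac{n + b}{58 \left(\left(-120 + 44\right) + I{\left(-8,-7 \right)}\right) - 12818} = \frac{-14437 - \frac{12033053}{2999}}{58 \left(\left(-120 + 44\right) - \left(7 + 7 \left(-8\right)^{2}\right)\right) - 12818} = - \frac{55329616}{2999 \left(58 \left(-76 - 455\right) - 12818\right)} = - \frac{55329616}{2999 \left(58 \left(-531\right) - 12818\right)} = - \frac{55329616}{2999 \left(-30798 - 12818\right)} = - \frac{55329616}{2999 \left(-43616\right)} = \left(- \frac{55329616}{2999}\right) \left(- \frac{1}{43616}\right) = \frac{3458101}{8175274}$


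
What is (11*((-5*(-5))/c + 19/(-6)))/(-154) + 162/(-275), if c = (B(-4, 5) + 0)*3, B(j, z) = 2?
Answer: -2543/3850 ≈ -0.66052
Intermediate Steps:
c = 6 (c = (2 + 0)*3 = 2*3 = 6)
(11*((-5*(-5))/c + 19/(-6)))/(-154) + 162/(-275) = (11*(-5*(-5)/6 + 19/(-6)))/(-154) + 162/(-275) = (11*(25*(1/6) + 19*(-1/6)))*(-1/154) + 162*(-1/275) = (11*(25/6 - 19/6))*(-1/154) - 162/275 = (11*1)*(-1/154) - 162/275 = 11*(-1/154) - 162/275 = -1/14 - 162/275 = -2543/3850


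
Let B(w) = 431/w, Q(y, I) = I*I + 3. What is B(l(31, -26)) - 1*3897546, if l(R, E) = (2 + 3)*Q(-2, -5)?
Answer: -545656009/140 ≈ -3.8975e+6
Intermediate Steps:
Q(y, I) = 3 + I² (Q(y, I) = I² + 3 = 3 + I²)
l(R, E) = 140 (l(R, E) = (2 + 3)*(3 + (-5)²) = 5*(3 + 25) = 5*28 = 140)
B(l(31, -26)) - 1*3897546 = 431/140 - 1*3897546 = 431*(1/140) - 3897546 = 431/140 - 3897546 = -545656009/140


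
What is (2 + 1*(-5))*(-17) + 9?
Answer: 60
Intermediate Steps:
(2 + 1*(-5))*(-17) + 9 = (2 - 5)*(-17) + 9 = -3*(-17) + 9 = 51 + 9 = 60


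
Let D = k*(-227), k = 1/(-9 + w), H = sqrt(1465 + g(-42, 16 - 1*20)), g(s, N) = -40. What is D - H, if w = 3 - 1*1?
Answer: 227/7 - 5*sqrt(57) ≈ -5.3206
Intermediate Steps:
w = 2 (w = 3 - 1 = 2)
H = 5*sqrt(57) (H = sqrt(1465 - 40) = sqrt(1425) = 5*sqrt(57) ≈ 37.749)
k = -1/7 (k = 1/(-9 + 2) = 1/(-7) = -1/7 ≈ -0.14286)
D = 227/7 (D = -1/7*(-227) = 227/7 ≈ 32.429)
D - H = 227/7 - 5*sqrt(57)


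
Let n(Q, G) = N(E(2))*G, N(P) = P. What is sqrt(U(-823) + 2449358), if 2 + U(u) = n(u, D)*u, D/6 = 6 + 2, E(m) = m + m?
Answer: 2*sqrt(572835) ≈ 1513.7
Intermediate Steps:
E(m) = 2*m
D = 48 (D = 6*(6 + 2) = 6*8 = 48)
n(Q, G) = 4*G (n(Q, G) = (2*2)*G = 4*G)
U(u) = -2 + 192*u (U(u) = -2 + (4*48)*u = -2 + 192*u)
sqrt(U(-823) + 2449358) = sqrt((-2 + 192*(-823)) + 2449358) = sqrt((-2 - 158016) + 2449358) = sqrt(-158018 + 2449358) = sqrt(2291340) = 2*sqrt(572835)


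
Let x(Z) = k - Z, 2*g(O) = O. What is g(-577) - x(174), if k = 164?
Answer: -557/2 ≈ -278.50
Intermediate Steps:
g(O) = O/2
x(Z) = 164 - Z
g(-577) - x(174) = (½)*(-577) - (164 - 1*174) = -577/2 - (164 - 174) = -577/2 - 1*(-10) = -577/2 + 10 = -557/2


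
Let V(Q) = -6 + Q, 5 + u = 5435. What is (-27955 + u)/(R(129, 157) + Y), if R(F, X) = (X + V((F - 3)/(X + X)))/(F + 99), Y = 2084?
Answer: -403152450/37311317 ≈ -10.805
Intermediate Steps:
u = 5430 (u = -5 + 5435 = 5430)
R(F, X) = (-6 + X + (-3 + F)/(2*X))/(99 + F) (R(F, X) = (X + (-6 + (F - 3)/(X + X)))/(F + 99) = (X + (-6 + (-3 + F)/((2*X))))/(99 + F) = (X + (-6 + (-3 + F)*(1/(2*X))))/(99 + F) = (X + (-6 + (-3 + F)/(2*X)))/(99 + F) = (-6 + X + (-3 + F)/(2*X))/(99 + F))
(-27955 + u)/(R(129, 157) + Y) = (-27955 + 5430)/((½)*(-3 + 129 + 2*157*(-6 + 157))/(157*(99 + 129)) + 2084) = -22525/((½)*(1/157)*(-3 + 129 + 2*157*151)/228 + 2084) = -22525/((½)*(1/157)*(1/228)*(-3 + 129 + 47414) + 2084) = -22525/((½)*(1/157)*(1/228)*47540 + 2084) = -22525/(11885/17898 + 2084) = -22525/37311317/17898 = -22525*17898/37311317 = -403152450/37311317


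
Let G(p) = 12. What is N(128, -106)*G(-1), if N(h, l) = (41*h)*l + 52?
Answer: -6674832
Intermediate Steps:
N(h, l) = 52 + 41*h*l (N(h, l) = 41*h*l + 52 = 52 + 41*h*l)
N(128, -106)*G(-1) = (52 + 41*128*(-106))*12 = (52 - 556288)*12 = -556236*12 = -6674832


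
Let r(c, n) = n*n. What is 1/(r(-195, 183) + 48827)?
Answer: 1/82316 ≈ 1.2148e-5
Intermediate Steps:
r(c, n) = n**2
1/(r(-195, 183) + 48827) = 1/(183**2 + 48827) = 1/(33489 + 48827) = 1/82316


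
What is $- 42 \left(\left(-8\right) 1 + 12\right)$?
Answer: $-168$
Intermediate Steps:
$- 42 \left(\left(-8\right) 1 + 12\right) = - 42 \left(-8 + 12\right) = \left(-42\right) 4 = -168$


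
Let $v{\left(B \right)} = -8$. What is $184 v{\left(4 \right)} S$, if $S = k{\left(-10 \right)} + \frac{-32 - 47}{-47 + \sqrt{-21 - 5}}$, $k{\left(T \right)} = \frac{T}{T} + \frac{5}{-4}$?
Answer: $- \frac{4643056}{2235} - \frac{116288 i \sqrt{26}}{2235} \approx -2077.4 - 265.3 i$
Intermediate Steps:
$k{\left(T \right)} = - \frac{1}{4}$ ($k{\left(T \right)} = 1 + 5 \left(- \frac{1}{4}\right) = 1 - \frac{5}{4} = - \frac{1}{4}$)
$S = - \frac{1}{4} - \frac{79}{-47 + i \sqrt{26}}$ ($S = - \frac{1}{4} + \frac{-32 - 47}{-47 + \sqrt{-21 - 5}} = - \frac{1}{4} - \frac{79}{-47 + \sqrt{-26}} = - \frac{1}{4} - \frac{79}{-47 + i \sqrt{26}} \approx 1.4113 + 0.18023 i$)
$184 v{\left(4 \right)} S = 184 \left(-8\right) \left(\frac{12617}{8940} + \frac{79 i \sqrt{26}}{2235}\right) = - 1472 \left(\frac{12617}{8940} + \frac{79 i \sqrt{26}}{2235}\right) = - \frac{4643056}{2235} - \frac{116288 i \sqrt{26}}{2235}$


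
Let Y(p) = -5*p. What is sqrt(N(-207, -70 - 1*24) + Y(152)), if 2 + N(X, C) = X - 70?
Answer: I*sqrt(1039) ≈ 32.234*I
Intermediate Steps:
N(X, C) = -72 + X (N(X, C) = -2 + (X - 70) = -2 + (-70 + X) = -72 + X)
sqrt(N(-207, -70 - 1*24) + Y(152)) = sqrt((-72 - 207) - 5*152) = sqrt(-279 - 760) = sqrt(-1039) = I*sqrt(1039)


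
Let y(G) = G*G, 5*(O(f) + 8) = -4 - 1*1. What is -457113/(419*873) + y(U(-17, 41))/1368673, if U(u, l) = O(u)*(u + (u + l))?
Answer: -208062137482/166880930217 ≈ -1.2468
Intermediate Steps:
O(f) = -9 (O(f) = -8 + (-4 - 1*1)/5 = -8 + (-4 - 1)/5 = -8 + (⅕)*(-5) = -8 - 1 = -9)
U(u, l) = -18*u - 9*l (U(u, l) = -9*(u + (u + l)) = -9*(u + (l + u)) = -9*(l + 2*u) = -18*u - 9*l)
y(G) = G²
-457113/(419*873) + y(U(-17, 41))/1368673 = -457113/(419*873) + (-18*(-17) - 9*41)²/1368673 = -457113/365787 + (306 - 369)²*(1/1368673) = -457113*1/365787 + (-63)²*(1/1368673) = -152371/121929 + 3969*(1/1368673) = -152371/121929 + 3969/1368673 = -208062137482/166880930217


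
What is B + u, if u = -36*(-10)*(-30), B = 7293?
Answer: -3507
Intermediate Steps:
u = -10800 (u = 360*(-30) = -10800)
B + u = 7293 - 10800 = -3507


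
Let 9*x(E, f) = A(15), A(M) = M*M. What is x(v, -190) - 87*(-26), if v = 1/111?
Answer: 2287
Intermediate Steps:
v = 1/111 ≈ 0.0090090
A(M) = M**2
x(E, f) = 25 (x(E, f) = (1/9)*15**2 = (1/9)*225 = 25)
x(v, -190) - 87*(-26) = 25 - 87*(-26) = 25 - 1*(-2262) = 25 + 2262 = 2287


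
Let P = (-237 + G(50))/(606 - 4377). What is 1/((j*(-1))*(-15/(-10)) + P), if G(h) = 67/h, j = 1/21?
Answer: -659925/5897 ≈ -111.91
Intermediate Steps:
j = 1/21 ≈ 0.047619
P = 11783/188550 (P = (-237 + 67/50)/(606 - 4377) = (-237 + 67*(1/50))/(-3771) = (-237 + 67/50)*(-1/3771) = -11783/50*(-1/3771) = 11783/188550 ≈ 0.062493)
1/((j*(-1))*(-15/(-10)) + P) = 1/(((1/21)*(-1))*(-15/(-10)) + 11783/188550) = 1/(-(-5)*(-1)/(7*10) + 11783/188550) = 1/(-1/21*3/2 + 11783/188550) = 1/(-1/14 + 11783/188550) = 1/(-5897/659925) = -659925/5897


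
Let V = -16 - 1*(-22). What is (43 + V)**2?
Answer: 2401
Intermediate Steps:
V = 6 (V = -16 + 22 = 6)
(43 + V)**2 = (43 + 6)**2 = 49**2 = 2401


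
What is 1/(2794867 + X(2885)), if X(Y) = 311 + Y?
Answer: 1/2798063 ≈ 3.5739e-7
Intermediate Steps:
1/(2794867 + X(2885)) = 1/(2794867 + (311 + 2885)) = 1/(2794867 + 3196) = 1/2798063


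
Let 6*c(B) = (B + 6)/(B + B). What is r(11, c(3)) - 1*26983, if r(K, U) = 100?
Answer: -26883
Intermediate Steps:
c(B) = (6 + B)/(12*B) (c(B) = ((B + 6)/(B + B))/6 = ((6 + B)/((2*B)))/6 = ((6 + B)*(1/(2*B)))/6 = ((6 + B)/(2*B))/6 = (6 + B)/(12*B))
r(11, c(3)) - 1*26983 = 100 - 1*26983 = 100 - 26983 = -26883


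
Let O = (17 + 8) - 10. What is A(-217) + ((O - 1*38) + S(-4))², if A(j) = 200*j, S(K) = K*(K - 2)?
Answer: -43399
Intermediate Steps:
S(K) = K*(-2 + K)
O = 15 (O = 25 - 10 = 15)
A(-217) + ((O - 1*38) + S(-4))² = 200*(-217) + ((15 - 1*38) - 4*(-2 - 4))² = -43400 + ((15 - 38) - 4*(-6))² = -43400 + (-23 + 24)² = -43400 + 1² = -43400 + 1 = -43399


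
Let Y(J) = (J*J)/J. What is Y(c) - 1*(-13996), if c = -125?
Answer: 13871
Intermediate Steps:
Y(J) = J (Y(J) = J**2/J = J)
Y(c) - 1*(-13996) = -125 - 1*(-13996) = -125 + 13996 = 13871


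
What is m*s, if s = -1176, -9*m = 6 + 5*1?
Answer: 4312/3 ≈ 1437.3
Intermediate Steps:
m = -11/9 (m = -(6 + 5*1)/9 = -(6 + 5)/9 = -⅑*11 = -11/9 ≈ -1.2222)
m*s = -11/9*(-1176) = 4312/3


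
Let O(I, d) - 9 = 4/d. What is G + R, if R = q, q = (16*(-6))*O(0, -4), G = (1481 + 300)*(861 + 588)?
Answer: 2579901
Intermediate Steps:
O(I, d) = 9 + 4/d
G = 2580669 (G = 1781*1449 = 2580669)
q = -768 (q = (16*(-6))*(9 + 4/(-4)) = -96*(9 + 4*(-1/4)) = -96*(9 - 1) = -96*8 = -768)
R = -768
G + R = 2580669 - 768 = 2579901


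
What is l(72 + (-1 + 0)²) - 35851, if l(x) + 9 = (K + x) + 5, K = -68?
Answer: -35850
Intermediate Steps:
l(x) = -72 + x (l(x) = -9 + ((-68 + x) + 5) = -9 + (-63 + x) = -72 + x)
l(72 + (-1 + 0)²) - 35851 = (-72 + (72 + (-1 + 0)²)) - 35851 = (-72 + (72 + (-1)²)) - 35851 = (-72 + (72 + 1)) - 35851 = (-72 + 73) - 35851 = 1 - 35851 = -35850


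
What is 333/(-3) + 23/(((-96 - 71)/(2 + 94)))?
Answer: -20745/167 ≈ -124.22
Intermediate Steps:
333/(-3) + 23/(((-96 - 71)/(2 + 94))) = 333*(-1/3) + 23/((-167/96)) = -111 + 23/((-167*1/96)) = -111 + 23/(-167/96) = -111 + 23*(-96/167) = -111 - 2208/167 = -20745/167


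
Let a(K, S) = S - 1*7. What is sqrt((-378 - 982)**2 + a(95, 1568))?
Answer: sqrt(1851161) ≈ 1360.6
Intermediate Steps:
a(K, S) = -7 + S (a(K, S) = S - 7 = -7 + S)
sqrt((-378 - 982)**2 + a(95, 1568)) = sqrt((-378 - 982)**2 + (-7 + 1568)) = sqrt((-1360)**2 + 1561) = sqrt(1849600 + 1561) = sqrt(1851161)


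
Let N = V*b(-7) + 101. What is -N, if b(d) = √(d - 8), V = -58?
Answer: -101 + 58*I*√15 ≈ -101.0 + 224.63*I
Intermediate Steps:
b(d) = √(-8 + d)
N = 101 - 58*I*√15 (N = -58*√(-8 - 7) + 101 = -58*I*√15 + 101 = 101 - 58*I*√15 ≈ 101.0 - 224.63*I)
-N = -(101 - 58*I*√15) = -101 + 58*I*√15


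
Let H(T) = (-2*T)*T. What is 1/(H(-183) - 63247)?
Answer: -1/130225 ≈ -7.6790e-6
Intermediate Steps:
H(T) = -2*T**2
1/(H(-183) - 63247) = 1/(-2*(-183)**2 - 63247) = 1/(-2*33489 - 63247) = 1/(-66978 - 63247) = 1/(-130225) = -1/130225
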